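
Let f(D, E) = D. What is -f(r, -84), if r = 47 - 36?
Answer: -11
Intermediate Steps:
r = 11
-f(r, -84) = -1*11 = -11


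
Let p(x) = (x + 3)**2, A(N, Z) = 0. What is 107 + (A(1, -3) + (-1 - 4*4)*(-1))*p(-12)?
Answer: 1484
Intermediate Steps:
p(x) = (3 + x)**2
107 + (A(1, -3) + (-1 - 4*4)*(-1))*p(-12) = 107 + (0 + (-1 - 4*4)*(-1))*(3 - 12)**2 = 107 + (0 + (-1 - 16)*(-1))*(-9)**2 = 107 + (0 - 17*(-1))*81 = 107 + (0 + 17)*81 = 107 + 17*81 = 107 + 1377 = 1484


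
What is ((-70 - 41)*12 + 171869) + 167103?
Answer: 337640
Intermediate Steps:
((-70 - 41)*12 + 171869) + 167103 = (-111*12 + 171869) + 167103 = (-1332 + 171869) + 167103 = 170537 + 167103 = 337640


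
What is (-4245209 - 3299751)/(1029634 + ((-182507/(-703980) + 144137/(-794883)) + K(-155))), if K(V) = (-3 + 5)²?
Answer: -1407340600775308800/192055553794838447 ≈ -7.3278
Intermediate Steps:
K(V) = 4 (K(V) = 2² = 4)
(-4245209 - 3299751)/(1029634 + ((-182507/(-703980) + 144137/(-794883)) + K(-155))) = (-4245209 - 3299751)/(1029634 + ((-182507/(-703980) + 144137/(-794883)) + 4)) = -7544960/(1029634 + ((-182507*(-1/703980) + 144137*(-1/794883)) + 4)) = -7544960/(1029634 + ((182507/703980 - 144137/794883) + 4)) = -7544960/(1029634 + (14534048807/186527244780 + 4)) = -7544960/(1029634 + 760643027927/186527244780) = -7544960/192055553794838447/186527244780 = -7544960*186527244780/192055553794838447 = -1407340600775308800/192055553794838447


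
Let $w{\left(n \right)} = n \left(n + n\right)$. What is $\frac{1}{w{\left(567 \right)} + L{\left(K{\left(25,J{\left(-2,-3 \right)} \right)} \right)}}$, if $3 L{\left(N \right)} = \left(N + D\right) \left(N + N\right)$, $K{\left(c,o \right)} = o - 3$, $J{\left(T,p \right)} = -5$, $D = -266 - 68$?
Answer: $\frac{1}{644802} \approx 1.5509 \cdot 10^{-6}$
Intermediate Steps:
$D = -334$ ($D = -266 - 68 = -334$)
$K{\left(c,o \right)} = -3 + o$ ($K{\left(c,o \right)} = o - 3 = -3 + o$)
$L{\left(N \right)} = \frac{2 N \left(-334 + N\right)}{3}$ ($L{\left(N \right)} = \frac{\left(N - 334\right) \left(N + N\right)}{3} = \frac{\left(-334 + N\right) 2 N}{3} = \frac{2 N \left(-334 + N\right)}{3}$)
$w{\left(n \right)} = 2 n^{2}$ ($w{\left(n \right)} = n 2 n = 2 n^{2}$)
$\frac{1}{w{\left(567 \right)} + L{\left(K{\left(25,J{\left(-2,-3 \right)} \right)} \right)}} = \frac{1}{2 \cdot 567^{2} + \frac{2 \left(-3 - 5\right) \left(-334 - 8\right)}{3}} = \frac{1}{2 \cdot 321489 + \frac{2}{3} \left(-8\right) \left(-334 - 8\right)} = \frac{1}{642978 + \frac{2}{3} \left(-8\right) \left(-342\right)} = \frac{1}{642978 + 1824} = \frac{1}{644802}$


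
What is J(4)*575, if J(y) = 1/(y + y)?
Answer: 575/8 ≈ 71.875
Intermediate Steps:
J(y) = 1/(2*y)
J(4)*575 = ((½)/4)*575 = ((½)*(¼))*575 = (⅛)*575 = 575/8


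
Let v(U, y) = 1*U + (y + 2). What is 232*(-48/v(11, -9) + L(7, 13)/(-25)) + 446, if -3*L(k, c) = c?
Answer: -172334/75 ≈ -2297.8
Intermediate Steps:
v(U, y) = 2 + U + y (v(U, y) = U + (2 + y) = 2 + U + y)
L(k, c) = -c/3
232*(-48/v(11, -9) + L(7, 13)/(-25)) + 446 = 232*(-48/(2 + 11 - 9) - ⅓*13/(-25)) + 446 = 232*(-48/4 - 13/3*(-1/25)) + 446 = 232*(-48*¼ + 13/75) + 446 = 232*(-12 + 13/75) + 446 = 232*(-887/75) + 446 = -205784/75 + 446 = -172334/75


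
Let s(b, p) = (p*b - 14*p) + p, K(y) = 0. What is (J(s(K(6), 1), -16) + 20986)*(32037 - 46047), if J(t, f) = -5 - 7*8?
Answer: -293159250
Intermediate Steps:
s(b, p) = -13*p + b*p (s(b, p) = (b*p - 14*p) + p = (-14*p + b*p) + p = -13*p + b*p)
J(t, f) = -61 (J(t, f) = -5 - 56 = -61)
(J(s(K(6), 1), -16) + 20986)*(32037 - 46047) = (-61 + 20986)*(32037 - 46047) = 20925*(-14010) = -293159250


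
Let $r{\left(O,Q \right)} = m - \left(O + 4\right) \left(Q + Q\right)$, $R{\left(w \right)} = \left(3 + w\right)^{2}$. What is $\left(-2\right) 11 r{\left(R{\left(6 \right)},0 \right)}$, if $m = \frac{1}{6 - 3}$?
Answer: $- \frac{22}{3} \approx -7.3333$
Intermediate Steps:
$m = \frac{1}{3} \approx 0.33333$
$r{\left(O,Q \right)} = \frac{1}{3} - 2 Q \left(4 + O\right)$ ($r{\left(O,Q \right)} = \frac{1}{3} - \left(O + 4\right) \left(Q + Q\right) = \frac{1}{3} - \left(4 + O\right) 2 Q = \frac{1}{3} - 2 Q \left(4 + O\right)$)
$\left(-2\right) 11 r{\left(R{\left(6 \right)},0 \right)} = \left(-2\right) 11 \left(\frac{1}{3} - 0 - 2 \left(3 + 6\right)^{2} \cdot 0\right) = - 22 \left(\frac{1}{3} + 0 - 2 \cdot 9^{2} \cdot 0\right) = - 22 \left(\frac{1}{3} + 0 - 162 \cdot 0\right) = - 22 \left(\frac{1}{3} + 0 + 0\right) = \left(-22\right) \frac{1}{3} = - \frac{22}{3}$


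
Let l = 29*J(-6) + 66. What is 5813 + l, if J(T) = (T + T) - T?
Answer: 5705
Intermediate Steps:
J(T) = T (J(T) = 2*T - T = T)
l = -108 (l = 29*(-6) + 66 = -174 + 66 = -108)
5813 + l = 5813 - 108 = 5705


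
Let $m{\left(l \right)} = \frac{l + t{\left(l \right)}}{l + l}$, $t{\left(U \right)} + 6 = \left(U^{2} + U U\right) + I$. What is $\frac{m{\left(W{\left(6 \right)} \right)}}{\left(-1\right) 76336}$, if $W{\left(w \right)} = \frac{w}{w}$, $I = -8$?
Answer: $\frac{11}{152672} \approx 7.205 \cdot 10^{-5}$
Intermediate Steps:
$t{\left(U \right)} = -14 + 2 U^{2}$ ($t{\left(U \right)} = -6 - \left(8 - U^{2} - U U\right) = -6 + \left(\left(U^{2} + U^{2}\right) - 8\right) = -6 + \left(2 U^{2} - 8\right) = -6 + \left(-8 + 2 U^{2}\right) = -14 + 2 U^{2}$)
$W{\left(w \right)} = 1$
$m{\left(l \right)} = \frac{-14 + l + 2 l^{2}}{2 l}$ ($m{\left(l \right)} = \frac{l + \left(-14 + 2 l^{2}\right)}{l + l} = \frac{-14 + l + 2 l^{2}}{2 l}$)
$\frac{m{\left(W{\left(6 \right)} \right)}}{\left(-1\right) 76336} = \frac{\frac{1}{2} + 1 - \frac{7}{1}}{\left(-1\right) 76336} = \frac{\frac{1}{2} + 1 - 7}{-76336} = \left(\frac{1}{2} + 1 - 7\right) \left(- \frac{1}{76336}\right) = \left(- \frac{11}{2}\right) \left(- \frac{1}{76336}\right) = \frac{11}{152672}$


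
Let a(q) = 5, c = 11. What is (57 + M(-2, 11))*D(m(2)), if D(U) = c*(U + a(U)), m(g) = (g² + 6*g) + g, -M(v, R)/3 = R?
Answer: 6072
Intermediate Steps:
M(v, R) = -3*R
m(g) = g² + 7*g
D(U) = 55 + 11*U (D(U) = 11*(U + 5) = 11*(5 + U) = 55 + 11*U)
(57 + M(-2, 11))*D(m(2)) = (57 - 3*11)*(55 + 11*(2*(7 + 2))) = (57 - 33)*(55 + 11*(2*9)) = 24*(55 + 11*18) = 24*(55 + 198) = 24*253 = 6072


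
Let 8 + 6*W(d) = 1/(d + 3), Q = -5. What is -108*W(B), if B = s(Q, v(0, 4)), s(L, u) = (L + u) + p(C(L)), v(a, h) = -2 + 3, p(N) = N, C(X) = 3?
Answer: 135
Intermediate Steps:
v(a, h) = 1
s(L, u) = 3 + L + u (s(L, u) = (L + u) + 3 = 3 + L + u)
B = -1 (B = 3 - 5 + 1 = -1)
W(d) = -4/3 + 1/(6*(3 + d)) (W(d) = -4/3 + 1/(6*(d + 3)) = -4/3 + 1/(6*(3 + d)))
-108*W(B) = -18*(-23 - 8*(-1))/(3 - 1) = -18*(-23 + 8)/2 = -18*(-15)/2 = -108*(-5/4) = 135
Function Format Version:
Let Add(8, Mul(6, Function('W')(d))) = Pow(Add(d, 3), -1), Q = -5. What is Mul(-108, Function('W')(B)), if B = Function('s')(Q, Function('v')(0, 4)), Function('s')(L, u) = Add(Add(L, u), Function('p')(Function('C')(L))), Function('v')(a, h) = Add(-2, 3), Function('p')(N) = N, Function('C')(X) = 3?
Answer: 135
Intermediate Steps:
Function('v')(a, h) = 1
Function('s')(L, u) = Add(3, L, u) (Function('s')(L, u) = Add(Add(L, u), 3) = Add(3, L, u))
B = -1 (B = Add(3, -5, 1) = -1)
Function('W')(d) = Add(Rational(-4, 3), Mul(Rational(1, 6), Pow(Add(3, d), -1))) (Function('W')(d) = Add(Rational(-4, 3), Mul(Rational(1, 6), Pow(Add(d, 3), -1))) = Add(Rational(-4, 3), Mul(Rational(1, 6), Pow(Add(3, d), -1))))
Mul(-108, Function('W')(B)) = Mul(-108, Mul(Rational(1, 6), Pow(Add(3, -1), -1), Add(-23, Mul(-8, -1)))) = Mul(-108, Mul(Rational(1, 6), Pow(2, -1), Add(-23, 8))) = Mul(-108, Mul(Rational(1, 6), Rational(1, 2), -15)) = Mul(-108, Rational(-5, 4)) = 135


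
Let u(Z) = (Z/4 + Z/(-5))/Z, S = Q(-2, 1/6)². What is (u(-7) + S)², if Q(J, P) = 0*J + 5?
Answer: 251001/400 ≈ 627.50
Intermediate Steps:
Q(J, P) = 5 (Q(J, P) = 0 + 5 = 5)
S = 25 (S = 5² = 25)
u(Z) = 1/20 (u(Z) = (Z*(¼) + Z*(-⅕))/Z = (Z/4 - Z/5)/Z = (Z/20)/Z = 1/20)
(u(-7) + S)² = (1/20 + 25)² = (501/20)² = 251001/400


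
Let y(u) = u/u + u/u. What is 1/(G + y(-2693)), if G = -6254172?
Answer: -1/6254170 ≈ -1.5989e-7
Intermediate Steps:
y(u) = 2 (y(u) = 1 + 1 = 2)
1/(G + y(-2693)) = 1/(-6254172 + 2) = 1/(-6254170) = -1/6254170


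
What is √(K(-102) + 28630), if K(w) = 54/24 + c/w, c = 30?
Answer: √33098541/34 ≈ 169.21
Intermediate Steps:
K(w) = 9/4 + 30/w (K(w) = 54/24 + 30/w = 54*(1/24) + 30/w = 9/4 + 30/w)
√(K(-102) + 28630) = √((9/4 + 30/(-102)) + 28630) = √((9/4 + 30*(-1/102)) + 28630) = √((9/4 - 5/17) + 28630) = √(133/68 + 28630) = √(1946973/68) = √33098541/34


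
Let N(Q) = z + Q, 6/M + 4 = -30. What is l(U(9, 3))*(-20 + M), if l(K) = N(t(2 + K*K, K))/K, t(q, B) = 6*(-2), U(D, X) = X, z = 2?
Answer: 3430/51 ≈ 67.255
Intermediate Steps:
M = -3/17 (M = 6/(-4 - 30) = 6/(-34) = 6*(-1/34) = -3/17 ≈ -0.17647)
t(q, B) = -12
N(Q) = 2 + Q
l(K) = -10/K (l(K) = (2 - 12)/K = -10/K)
l(U(9, 3))*(-20 + M) = (-10/3)*(-20 - 3/17) = -10*1/3*(-343/17) = -10/3*(-343/17) = 3430/51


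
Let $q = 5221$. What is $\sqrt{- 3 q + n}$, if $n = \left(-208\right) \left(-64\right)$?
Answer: $i \sqrt{2351} \approx 48.487 i$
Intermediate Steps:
$n = 13312$
$\sqrt{- 3 q + n} = \sqrt{\left(-3\right) 5221 + 13312} = \sqrt{-15663 + 13312} = \sqrt{-2351} = i \sqrt{2351}$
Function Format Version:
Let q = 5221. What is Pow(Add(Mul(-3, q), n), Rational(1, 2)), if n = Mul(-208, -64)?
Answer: Mul(I, Pow(2351, Rational(1, 2))) ≈ Mul(48.487, I)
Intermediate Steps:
n = 13312
Pow(Add(Mul(-3, q), n), Rational(1, 2)) = Pow(Add(Mul(-3, 5221), 13312), Rational(1, 2)) = Pow(Add(-15663, 13312), Rational(1, 2)) = Pow(-2351, Rational(1, 2)) = Mul(I, Pow(2351, Rational(1, 2)))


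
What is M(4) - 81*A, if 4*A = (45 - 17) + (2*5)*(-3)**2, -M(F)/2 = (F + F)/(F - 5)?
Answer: -4747/2 ≈ -2373.5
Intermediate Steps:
M(F) = -4*F/(-5 + F) (M(F) = -2*(F + F)/(F - 5) = -2*2*F/(-5 + F) = -4*F/(-5 + F))
A = 59/2 (A = ((45 - 17) + (2*5)*(-3)**2)/4 = (28 + 10*9)/4 = (28 + 90)/4 = (1/4)*118 = 59/2 ≈ 29.500)
M(4) - 81*A = -4*4/(-5 + 4) - 81*59/2 = -4*4/(-1) - 4779/2 = -4*4*(-1) - 4779/2 = 16 - 4779/2 = -4747/2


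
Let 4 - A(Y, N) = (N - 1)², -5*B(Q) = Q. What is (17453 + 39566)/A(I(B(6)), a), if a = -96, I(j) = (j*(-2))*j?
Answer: -3001/495 ≈ -6.0626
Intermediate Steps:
B(Q) = -Q/5
I(j) = -2*j² (I(j) = (-2*j)*j = -2*j²)
A(Y, N) = 4 - (-1 + N)² (A(Y, N) = 4 - (N - 1)² = 4 - (-1 + N)²)
(17453 + 39566)/A(I(B(6)), a) = (17453 + 39566)/(4 - (-1 - 96)²) = 57019/(4 - 1*(-97)²) = 57019/(4 - 1*9409) = 57019/(4 - 9409) = 57019/(-9405) = 57019*(-1/9405) = -3001/495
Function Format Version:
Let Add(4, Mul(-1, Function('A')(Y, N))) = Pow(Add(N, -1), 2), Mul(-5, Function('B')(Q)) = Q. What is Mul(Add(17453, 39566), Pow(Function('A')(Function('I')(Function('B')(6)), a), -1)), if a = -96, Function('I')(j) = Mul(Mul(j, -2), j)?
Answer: Rational(-3001, 495) ≈ -6.0626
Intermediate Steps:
Function('B')(Q) = Mul(Rational(-1, 5), Q)
Function('I')(j) = Mul(-2, Pow(j, 2)) (Function('I')(j) = Mul(Mul(-2, j), j) = Mul(-2, Pow(j, 2)))
Function('A')(Y, N) = Add(4, Mul(-1, Pow(Add(-1, N), 2))) (Function('A')(Y, N) = Add(4, Mul(-1, Pow(Add(N, -1), 2))) = Add(4, Mul(-1, Pow(Add(-1, N), 2))))
Mul(Add(17453, 39566), Pow(Function('A')(Function('I')(Function('B')(6)), a), -1)) = Mul(Add(17453, 39566), Pow(Add(4, Mul(-1, Pow(Add(-1, -96), 2))), -1)) = Mul(57019, Pow(Add(4, Mul(-1, Pow(-97, 2))), -1)) = Mul(57019, Pow(Add(4, Mul(-1, 9409)), -1)) = Mul(57019, Pow(Add(4, -9409), -1)) = Mul(57019, Pow(-9405, -1)) = Mul(57019, Rational(-1, 9405)) = Rational(-3001, 495)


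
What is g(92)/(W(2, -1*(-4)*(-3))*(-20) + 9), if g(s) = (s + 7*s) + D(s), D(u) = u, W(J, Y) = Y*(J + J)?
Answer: 276/323 ≈ 0.85449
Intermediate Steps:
W(J, Y) = 2*J*Y (W(J, Y) = Y*(2*J) = 2*J*Y)
g(s) = 9*s (g(s) = (s + 7*s) + s = 8*s + s = 9*s)
g(92)/(W(2, -1*(-4)*(-3))*(-20) + 9) = (9*92)/((2*2*(-1*(-4)*(-3)))*(-20) + 9) = 828/((2*2*(4*(-3)))*(-20) + 9) = 828/((2*2*(-12))*(-20) + 9) = 828/(-48*(-20) + 9) = 828/(960 + 9) = 828/969 = 828*(1/969) = 276/323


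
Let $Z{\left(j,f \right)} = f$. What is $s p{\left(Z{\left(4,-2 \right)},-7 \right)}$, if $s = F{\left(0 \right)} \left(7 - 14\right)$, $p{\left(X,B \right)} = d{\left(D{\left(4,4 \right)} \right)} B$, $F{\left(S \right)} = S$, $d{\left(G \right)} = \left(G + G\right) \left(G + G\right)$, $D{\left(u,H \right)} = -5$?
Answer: $0$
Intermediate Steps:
$d{\left(G \right)} = 4 G^{2}$ ($d{\left(G \right)} = 2 G 2 G = 4 G^{2}$)
$p{\left(X,B \right)} = 100 B$ ($p{\left(X,B \right)} = 4 \left(-5\right)^{2} B = 4 \cdot 25 B = 100 B$)
$s = 0$ ($s = 0 \left(7 - 14\right) = 0 \left(-7\right) = 0$)
$s p{\left(Z{\left(4,-2 \right)},-7 \right)} = 0 \cdot 100 \left(-7\right) = 0 \left(-700\right) = 0$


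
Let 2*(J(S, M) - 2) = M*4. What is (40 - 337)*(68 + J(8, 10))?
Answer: -26730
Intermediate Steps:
J(S, M) = 2 + 2*M (J(S, M) = 2 + (M*4)/2 = 2 + (4*M)/2 = 2 + 2*M)
(40 - 337)*(68 + J(8, 10)) = (40 - 337)*(68 + (2 + 2*10)) = -297*(68 + (2 + 20)) = -297*(68 + 22) = -297*90 = -26730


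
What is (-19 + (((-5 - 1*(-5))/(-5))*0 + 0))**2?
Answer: 361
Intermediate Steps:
(-19 + (((-5 - 1*(-5))/(-5))*0 + 0))**2 = (-19 + (((-5 + 5)*(-1/5))*0 + 0))**2 = (-19 + ((0*(-1/5))*0 + 0))**2 = (-19 + (0*0 + 0))**2 = (-19 + (0 + 0))**2 = (-19 + 0)**2 = (-19)**2 = 361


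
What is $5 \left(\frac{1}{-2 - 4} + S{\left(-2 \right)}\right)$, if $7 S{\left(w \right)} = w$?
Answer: $- \frac{95}{42} \approx -2.2619$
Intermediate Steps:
$S{\left(w \right)} = \frac{w}{7}$
$5 \left(\frac{1}{-2 - 4} + S{\left(-2 \right)}\right) = 5 \left(\frac{1}{-2 - 4} + \frac{1}{7} \left(-2\right)\right) = 5 \left(\frac{1}{-6} - \frac{2}{7}\right) = 5 \left(- \frac{1}{6} - \frac{2}{7}\right) = 5 \left(- \frac{19}{42}\right) = - \frac{95}{42}$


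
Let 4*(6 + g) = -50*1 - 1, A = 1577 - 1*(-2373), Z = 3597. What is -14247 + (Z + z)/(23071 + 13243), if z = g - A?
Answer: -2069463719/145256 ≈ -14247.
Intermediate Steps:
A = 3950 (A = 1577 + 2373 = 3950)
g = -75/4 (g = -6 + (-50*1 - 1)/4 = -6 + (-50 - 1)/4 = -6 + (¼)*(-51) = -6 - 51/4 = -75/4 ≈ -18.750)
z = -15875/4 (z = -75/4 - 1*3950 = -75/4 - 3950 = -15875/4 ≈ -3968.8)
-14247 + (Z + z)/(23071 + 13243) = -14247 + (3597 - 15875/4)/(23071 + 13243) = -14247 - 1487/4/36314 = -14247 - 1487/4*1/36314 = -14247 - 1487/145256 = -2069463719/145256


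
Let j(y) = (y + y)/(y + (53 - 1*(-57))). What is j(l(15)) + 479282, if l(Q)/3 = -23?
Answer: 19650424/41 ≈ 4.7928e+5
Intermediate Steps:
l(Q) = -69 (l(Q) = 3*(-23) = -69)
j(y) = 2*y/(110 + y) (j(y) = (2*y)/(y + (53 + 57)) = (2*y)/(y + 110) = (2*y)/(110 + y) = 2*y/(110 + y))
j(l(15)) + 479282 = 2*(-69)/(110 - 69) + 479282 = 2*(-69)/41 + 479282 = 2*(-69)*(1/41) + 479282 = -138/41 + 479282 = 19650424/41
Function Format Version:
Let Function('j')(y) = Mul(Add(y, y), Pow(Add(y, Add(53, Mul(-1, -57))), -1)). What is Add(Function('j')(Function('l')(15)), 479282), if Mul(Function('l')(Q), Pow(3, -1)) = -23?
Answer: Rational(19650424, 41) ≈ 4.7928e+5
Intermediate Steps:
Function('l')(Q) = -69 (Function('l')(Q) = Mul(3, -23) = -69)
Function('j')(y) = Mul(2, y, Pow(Add(110, y), -1)) (Function('j')(y) = Mul(Mul(2, y), Pow(Add(y, Add(53, 57)), -1)) = Mul(Mul(2, y), Pow(Add(y, 110), -1)) = Mul(Mul(2, y), Pow(Add(110, y), -1)) = Mul(2, y, Pow(Add(110, y), -1)))
Add(Function('j')(Function('l')(15)), 479282) = Add(Mul(2, -69, Pow(Add(110, -69), -1)), 479282) = Add(Mul(2, -69, Pow(41, -1)), 479282) = Add(Mul(2, -69, Rational(1, 41)), 479282) = Add(Rational(-138, 41), 479282) = Rational(19650424, 41)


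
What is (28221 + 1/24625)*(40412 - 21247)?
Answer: 2663713168958/4925 ≈ 5.4086e+8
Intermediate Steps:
(28221 + 1/24625)*(40412 - 21247) = (28221 + 1/24625)*19165 = (694942126/24625)*19165 = 2663713168958/4925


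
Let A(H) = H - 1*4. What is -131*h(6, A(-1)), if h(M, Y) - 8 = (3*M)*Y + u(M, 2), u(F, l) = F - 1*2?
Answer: 10218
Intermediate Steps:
A(H) = -4 + H (A(H) = H - 4 = -4 + H)
u(F, l) = -2 + F (u(F, l) = F - 2 = -2 + F)
h(M, Y) = 6 + M + 3*M*Y (h(M, Y) = 8 + ((3*M)*Y + (-2 + M)) = 8 + (3*M*Y + (-2 + M)) = 8 + (-2 + M + 3*M*Y) = 6 + M + 3*M*Y)
-131*h(6, A(-1)) = -131*(6 + 6 + 3*6*(-4 - 1)) = -131*(6 + 6 + 3*6*(-5)) = -131*(6 + 6 - 90) = -131*(-78) = 10218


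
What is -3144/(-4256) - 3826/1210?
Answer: -779951/321860 ≈ -2.4233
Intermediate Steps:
-3144/(-4256) - 3826/1210 = -3144*(-1/4256) - 3826*1/1210 = 393/532 - 1913/605 = -779951/321860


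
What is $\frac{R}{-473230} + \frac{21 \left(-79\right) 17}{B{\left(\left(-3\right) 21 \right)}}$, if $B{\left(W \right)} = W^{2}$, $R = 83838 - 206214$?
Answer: $- \frac{306209413}{44720235} \approx -6.8472$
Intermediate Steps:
$R = -122376$
$\frac{R}{-473230} + \frac{21 \left(-79\right) 17}{B{\left(\left(-3\right) 21 \right)}} = - \frac{122376}{-473230} + \frac{21 \left(-79\right) 17}{\left(\left(-3\right) 21\right)^{2}} = \left(-122376\right) \left(- \frac{1}{473230}\right) + \frac{\left(-1659\right) 17}{\left(-63\right)^{2}} = \frac{61188}{236615} - \frac{28203}{3969} = \frac{61188}{236615} - \frac{1343}{189} = - \frac{306209413}{44720235}$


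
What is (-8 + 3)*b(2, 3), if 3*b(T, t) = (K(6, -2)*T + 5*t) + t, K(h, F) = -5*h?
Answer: 70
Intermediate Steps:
b(T, t) = -10*T + 2*t (b(T, t) = (((-5*6)*T + 5*t) + t)/3 = ((-30*T + 5*t) + t)/3 = (-30*T + 6*t)/3 = -10*T + 2*t)
(-8 + 3)*b(2, 3) = (-8 + 3)*(-10*2 + 2*3) = -5*(-20 + 6) = -5*(-14) = 70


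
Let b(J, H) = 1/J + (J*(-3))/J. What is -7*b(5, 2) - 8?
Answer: 58/5 ≈ 11.600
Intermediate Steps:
b(J, H) = -3 + 1/J (b(J, H) = 1/J + (-3*J)/J = 1/J - 3 = -3 + 1/J)
-7*b(5, 2) - 8 = -7*(-3 + 1/5) - 8 = -7*(-14/5) - 8 = 98/5 - 8 = 58/5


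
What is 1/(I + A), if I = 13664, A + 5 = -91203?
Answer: -1/77544 ≈ -1.2896e-5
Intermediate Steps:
A = -91208 (A = -5 - 91203 = -91208)
1/(I + A) = 1/(13664 - 91208) = 1/(-77544) = -1/77544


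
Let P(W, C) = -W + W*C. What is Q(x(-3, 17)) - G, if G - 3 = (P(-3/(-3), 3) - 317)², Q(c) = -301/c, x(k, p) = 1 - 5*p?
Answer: -1190693/12 ≈ -99224.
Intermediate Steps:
P(W, C) = -W + C*W
G = 99228 (G = 3 + ((-3/(-3))*(-1 + 3) - 317)² = 3 + (-3*(-⅓)*2 - 317)² = 3 + (1*2 - 317)² = 3 + (2 - 317)² = 3 + (-315)² = 3 + 99225 = 99228)
Q(x(-3, 17)) - G = -301/(1 - 5*17) - 1*99228 = -301/(1 - 85) - 99228 = -301/(-84) - 99228 = -301*(-1/84) - 99228 = 43/12 - 99228 = -1190693/12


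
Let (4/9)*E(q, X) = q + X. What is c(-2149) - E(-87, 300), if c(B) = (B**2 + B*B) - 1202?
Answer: 36938883/4 ≈ 9.2347e+6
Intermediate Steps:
c(B) = -1202 + 2*B**2 (c(B) = (B**2 + B**2) - 1202 = 2*B**2 - 1202 = -1202 + 2*B**2)
E(q, X) = 9*X/4 + 9*q/4 (E(q, X) = 9*(q + X)/4 = 9*(X + q)/4 = 9*X/4 + 9*q/4)
c(-2149) - E(-87, 300) = (-1202 + 2*(-2149)**2) - ((9/4)*300 + (9/4)*(-87)) = (-1202 + 2*4618201) - (675 - 783/4) = (-1202 + 9236402) - 1*1917/4 = 9235200 - 1917/4 = 36938883/4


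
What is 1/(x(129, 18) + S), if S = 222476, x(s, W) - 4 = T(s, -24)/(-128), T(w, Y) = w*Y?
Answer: 16/3560067 ≈ 4.4943e-6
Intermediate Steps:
T(w, Y) = Y*w
x(s, W) = 4 + 3*s/16 (x(s, W) = 4 - 24*s/(-128) = 4 - 24*s*(-1/128) = 4 + 3*s/16)
1/(x(129, 18) + S) = 1/((4 + (3/16)*129) + 222476) = 1/((4 + 387/16) + 222476) = 1/(451/16 + 222476) = 1/(3560067/16) = 16/3560067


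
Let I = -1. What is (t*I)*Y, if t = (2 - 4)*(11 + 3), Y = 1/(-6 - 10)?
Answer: -7/4 ≈ -1.7500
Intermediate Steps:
Y = -1/16 (Y = 1/(-16) = -1/16 ≈ -0.062500)
t = -28 (t = -2*14 = -28)
(t*I)*Y = -28*(-1)*(-1/16) = 28*(-1/16) = -7/4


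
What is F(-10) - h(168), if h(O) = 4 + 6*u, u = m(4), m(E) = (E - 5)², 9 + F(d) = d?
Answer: -29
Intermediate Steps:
F(d) = -9 + d
m(E) = (-5 + E)²
u = 1 (u = (-5 + 4)² = (-1)² = 1)
h(O) = 10 (h(O) = 4 + 6*1 = 4 + 6 = 10)
F(-10) - h(168) = (-9 - 10) - 1*10 = -19 - 10 = -29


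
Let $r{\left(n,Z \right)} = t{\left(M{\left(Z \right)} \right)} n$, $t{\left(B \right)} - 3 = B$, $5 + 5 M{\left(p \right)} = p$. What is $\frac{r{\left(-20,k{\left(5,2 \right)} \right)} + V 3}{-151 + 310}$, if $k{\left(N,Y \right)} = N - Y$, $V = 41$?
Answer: $\frac{71}{159} \approx 0.44654$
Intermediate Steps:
$M{\left(p \right)} = -1 + \frac{p}{5}$
$t{\left(B \right)} = 3 + B$
$r{\left(n,Z \right)} = n \left(2 + \frac{Z}{5}\right)$ ($r{\left(n,Z \right)} = \left(3 + \left(-1 + \frac{Z}{5}\right)\right) n = \left(2 + \frac{Z}{5}\right) n = n \left(2 + \frac{Z}{5}\right)$)
$\frac{r{\left(-20,k{\left(5,2 \right)} \right)} + V 3}{-151 + 310} = \frac{\frac{1}{5} \left(-20\right) \left(10 + \left(5 - 2\right)\right) + 41 \cdot 3}{-151 + 310} = \frac{\frac{1}{5} \left(-20\right) \left(10 + \left(5 - 2\right)\right) + 123}{159} = \left(\frac{1}{5} \left(-20\right) \left(10 + 3\right) + 123\right) \frac{1}{159} = \left(\frac{1}{5} \left(-20\right) 13 + 123\right) \frac{1}{159} = \left(-52 + 123\right) \frac{1}{159} = 71 \cdot \frac{1}{159} = \frac{71}{159}$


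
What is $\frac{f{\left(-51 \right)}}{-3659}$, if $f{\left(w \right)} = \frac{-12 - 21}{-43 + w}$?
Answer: $- \frac{33}{343946} \approx -9.5945 \cdot 10^{-5}$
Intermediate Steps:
$f{\left(w \right)} = - \frac{33}{-43 + w}$
$\frac{f{\left(-51 \right)}}{-3659} = \frac{\left(-33\right) \frac{1}{-43 - 51}}{-3659} = - \frac{33}{-94} \left(- \frac{1}{3659}\right) = \left(-33\right) \left(- \frac{1}{94}\right) \left(- \frac{1}{3659}\right) = \frac{33}{94} \left(- \frac{1}{3659}\right) = - \frac{33}{343946}$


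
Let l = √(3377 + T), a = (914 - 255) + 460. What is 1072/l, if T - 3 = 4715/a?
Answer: 1072*√4237580265/3786935 ≈ 18.427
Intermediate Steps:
a = 1119 (a = 659 + 460 = 1119)
T = 8072/1119 (T = 3 + 4715/1119 = 8072/1119 ≈ 7.2136)
l = √4237580265/1119 (l = √(3377 + 8072/1119) = √(3786935/1119) = √4237580265/1119 ≈ 58.174)
1072/l = 1072/((√4237580265/1119)) = 1072*(√4237580265/3786935) = 1072*√4237580265/3786935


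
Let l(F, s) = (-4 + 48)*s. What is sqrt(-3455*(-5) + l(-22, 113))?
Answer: sqrt(22247) ≈ 149.15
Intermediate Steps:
l(F, s) = 44*s
sqrt(-3455*(-5) + l(-22, 113)) = sqrt(-3455*(-5) + 44*113) = sqrt(17275 + 4972) = sqrt(22247)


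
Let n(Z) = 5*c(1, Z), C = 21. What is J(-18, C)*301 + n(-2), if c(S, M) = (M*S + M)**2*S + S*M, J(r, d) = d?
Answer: 6391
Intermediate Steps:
c(S, M) = M*S + S*(M + M*S)**2 (c(S, M) = (M + M*S)**2*S + M*S = S*(M + M*S)**2 + M*S = M*S + S*(M + M*S)**2)
n(Z) = 5*Z*(1 + 4*Z) (n(Z) = 5*(Z*1*(1 + Z*(1 + 1)**2)) = 5*(Z*1*(1 + Z*2**2)) = 5*(Z*1*(1 + Z*4)) = 5*(Z*1*(1 + 4*Z)) = 5*(Z*(1 + 4*Z)) = 5*Z*(1 + 4*Z))
J(-18, C)*301 + n(-2) = 21*301 + 5*(-2)*(1 + 4*(-2)) = 6321 + 5*(-2)*(1 - 8) = 6321 + 5*(-2)*(-7) = 6321 + 70 = 6391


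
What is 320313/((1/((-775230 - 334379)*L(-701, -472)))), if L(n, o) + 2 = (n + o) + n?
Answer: 666772023969492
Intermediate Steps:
L(n, o) = -2 + o + 2*n (L(n, o) = -2 + ((n + o) + n) = -2 + (o + 2*n) = -2 + o + 2*n)
320313/((1/((-775230 - 334379)*L(-701, -472)))) = 320313/((1/((-775230 - 334379)*(-2 - 472 + 2*(-701))))) = 320313/((1/((-1109609)*(-2 - 472 - 1402)))) = 320313/((-1/1109609/(-1876))) = 320313/((-1/1109609*(-1/1876))) = 320313/(1/2081626484) = 320313*2081626484 = 666772023969492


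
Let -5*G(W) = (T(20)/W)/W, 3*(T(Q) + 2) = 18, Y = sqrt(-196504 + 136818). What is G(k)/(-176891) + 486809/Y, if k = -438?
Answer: 1/42419346255 - 486809*I*sqrt(59686)/59686 ≈ 2.3574e-11 - 1992.6*I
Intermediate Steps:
Y = I*sqrt(59686) (Y = sqrt(-59686) = I*sqrt(59686) ≈ 244.31*I)
T(Q) = 4 (T(Q) = -2 + (1/3)*18 = -2 + 6 = 4)
G(W) = -4/(5*W**2) (G(W) = -4/W/(5*W) = -4/(5*W**2))
G(k)/(-176891) + 486809/Y = -4/5/(-438)**2/(-176891) + 486809/((I*sqrt(59686))) = -4/5*1/191844*(-1/176891) + 486809*(-I*sqrt(59686)/59686) = -1/239805*(-1/176891) - 486809*I*sqrt(59686)/59686 = 1/42419346255 - 486809*I*sqrt(59686)/59686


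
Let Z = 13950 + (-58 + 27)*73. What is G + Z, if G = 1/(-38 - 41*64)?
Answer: 31110793/2662 ≈ 11687.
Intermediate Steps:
G = -1/2662 (G = 1/(-38 - 2624) = 1/(-2662) = -1/2662 ≈ -0.00037566)
Z = 11687 (Z = 13950 - 31*73 = 13950 - 2263 = 11687)
G + Z = -1/2662 + 11687 = 31110793/2662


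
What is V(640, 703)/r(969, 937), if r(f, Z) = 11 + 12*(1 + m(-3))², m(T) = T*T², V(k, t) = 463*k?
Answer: 296320/8123 ≈ 36.479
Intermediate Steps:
m(T) = T³
r(f, Z) = 8123 (r(f, Z) = 11 + 12*(1 + (-3)³)² = 11 + 12*(1 - 27)² = 11 + 12*(-26)² = 11 + 12*676 = 11 + 8112 = 8123)
V(640, 703)/r(969, 937) = (463*640)/8123 = 296320*(1/8123) = 296320/8123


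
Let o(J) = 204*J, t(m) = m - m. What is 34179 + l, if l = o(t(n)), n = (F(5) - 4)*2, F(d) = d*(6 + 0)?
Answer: 34179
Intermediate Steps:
F(d) = 6*d (F(d) = d*6 = 6*d)
n = 52 (n = (6*5 - 4)*2 = (30 - 4)*2 = 26*2 = 52)
t(m) = 0
l = 0 (l = 204*0 = 0)
34179 + l = 34179 + 0 = 34179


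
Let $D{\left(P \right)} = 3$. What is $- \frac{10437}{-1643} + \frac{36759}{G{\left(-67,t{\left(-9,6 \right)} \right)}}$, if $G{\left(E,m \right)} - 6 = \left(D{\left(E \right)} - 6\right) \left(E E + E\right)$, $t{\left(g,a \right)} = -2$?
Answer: $\frac{25999861}{7262060} \approx 3.5802$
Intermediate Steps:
$G{\left(E,m \right)} = 6 - 3 E - 3 E^{2}$ ($G{\left(E,m \right)} = 6 + \left(3 - 6\right) \left(E E + E\right) = 6 - 3 \left(E^{2} + E\right) = 6 - 3 \left(E + E^{2}\right) = 6 - \left(3 E + 3 E^{2}\right) = 6 - 3 E - 3 E^{2}$)
$- \frac{10437}{-1643} + \frac{36759}{G{\left(-67,t{\left(-9,6 \right)} \right)}} = - \frac{10437}{-1643} + \frac{36759}{6 - -201 - 3 \left(-67\right)^{2}} = \left(-10437\right) \left(- \frac{1}{1643}\right) + \frac{36759}{6 + 201 - 13467} = \frac{10437}{1643} + \frac{36759}{6 + 201 - 13467} = \frac{10437}{1643} + \frac{36759}{-13260} = \frac{10437}{1643} + 36759 \left(- \frac{1}{13260}\right) = \frac{10437}{1643} - \frac{12253}{4420} = \frac{25999861}{7262060}$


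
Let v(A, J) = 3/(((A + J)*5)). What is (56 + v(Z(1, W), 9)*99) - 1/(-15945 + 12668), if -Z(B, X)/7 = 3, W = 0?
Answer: 3345837/65540 ≈ 51.050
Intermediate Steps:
Z(B, X) = -21 (Z(B, X) = -7*3 = -21)
v(A, J) = 3/(5*A + 5*J)
(56 + v(Z(1, W), 9)*99) - 1/(-15945 + 12668) = (56 + (3/(5*(-21 + 9)))*99) - 1/(-15945 + 12668) = (56 + ((3/5)/(-12))*99) - 1/(-3277) = (56 + ((3/5)*(-1/12))*99) - 1*(-1/3277) = (56 - 1/20*99) + 1/3277 = (56 - 99/20) + 1/3277 = 1021/20 + 1/3277 = 3345837/65540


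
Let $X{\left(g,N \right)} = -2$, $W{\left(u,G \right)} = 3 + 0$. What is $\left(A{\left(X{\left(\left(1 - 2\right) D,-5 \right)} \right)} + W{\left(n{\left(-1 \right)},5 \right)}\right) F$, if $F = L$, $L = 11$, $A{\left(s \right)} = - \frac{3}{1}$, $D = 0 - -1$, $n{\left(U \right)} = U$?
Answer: $0$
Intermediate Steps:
$W{\left(u,G \right)} = 3$
$D = 1$ ($D = 0 + 1 = 1$)
$A{\left(s \right)} = -3$ ($A{\left(s \right)} = \left(-3\right) 1 = -3$)
$F = 11$
$\left(A{\left(X{\left(\left(1 - 2\right) D,-5 \right)} \right)} + W{\left(n{\left(-1 \right)},5 \right)}\right) F = \left(-3 + 3\right) 11 = 0 \cdot 11 = 0$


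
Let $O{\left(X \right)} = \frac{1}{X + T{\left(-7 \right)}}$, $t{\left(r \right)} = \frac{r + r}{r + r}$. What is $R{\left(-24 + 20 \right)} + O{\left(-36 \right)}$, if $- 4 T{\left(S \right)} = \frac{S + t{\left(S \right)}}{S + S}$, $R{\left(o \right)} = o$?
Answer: $- \frac{4072}{1011} \approx -4.0277$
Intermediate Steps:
$t{\left(r \right)} = 1$ ($t{\left(r \right)} = \frac{2 r}{2 r} = 2 r \frac{1}{2 r} = 1$)
$T{\left(S \right)} = - \frac{1 + S}{8 S}$ ($T{\left(S \right)} = - \frac{\left(S + 1\right) \frac{1}{S + S}}{4} = - \frac{\left(1 + S\right) \frac{1}{2 S}}{4} = - \frac{\frac{1}{2} \frac{1}{S} \left(1 + S\right)}{4} = - \frac{1 + S}{8 S}$)
$O{\left(X \right)} = \frac{1}{- \frac{3}{28} + X}$ ($O{\left(X \right)} = \frac{1}{X + \frac{-1 - -7}{8 \left(-7\right)}} = \frac{1}{X + \frac{1}{8} \left(- \frac{1}{7}\right) \left(-1 + 7\right)} = \frac{1}{X + \frac{1}{8} \left(- \frac{1}{7}\right) 6} = \frac{1}{X - \frac{3}{28}} = \frac{1}{- \frac{3}{28} + X}$)
$R{\left(-24 + 20 \right)} + O{\left(-36 \right)} = \left(-24 + 20\right) + \frac{28}{-3 + 28 \left(-36\right)} = -4 + \frac{28}{-3 - 1008} = -4 + \frac{28}{-1011} = -4 + 28 \left(- \frac{1}{1011}\right) = -4 - \frac{28}{1011} = - \frac{4072}{1011}$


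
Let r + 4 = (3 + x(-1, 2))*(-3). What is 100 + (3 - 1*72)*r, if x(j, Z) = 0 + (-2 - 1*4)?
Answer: -245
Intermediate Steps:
x(j, Z) = -6 (x(j, Z) = 0 + (-2 - 4) = 0 - 6 = -6)
r = 5 (r = -4 + (3 - 6)*(-3) = -4 - 3*(-3) = -4 + 9 = 5)
100 + (3 - 1*72)*r = 100 + (3 - 1*72)*5 = 100 + (3 - 72)*5 = 100 - 69*5 = 100 - 345 = -245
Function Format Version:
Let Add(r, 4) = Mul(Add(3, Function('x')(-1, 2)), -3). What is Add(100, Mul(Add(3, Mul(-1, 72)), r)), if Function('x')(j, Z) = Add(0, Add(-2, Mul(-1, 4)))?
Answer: -245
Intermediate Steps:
Function('x')(j, Z) = -6 (Function('x')(j, Z) = Add(0, Add(-2, -4)) = Add(0, -6) = -6)
r = 5 (r = Add(-4, Mul(Add(3, -6), -3)) = Add(-4, Mul(-3, -3)) = Add(-4, 9) = 5)
Add(100, Mul(Add(3, Mul(-1, 72)), r)) = Add(100, Mul(Add(3, Mul(-1, 72)), 5)) = Add(100, Mul(Add(3, -72), 5)) = Add(100, Mul(-69, 5)) = Add(100, -345) = -245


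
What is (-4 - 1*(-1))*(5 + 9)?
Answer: -42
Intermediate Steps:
(-4 - 1*(-1))*(5 + 9) = (-4 + 1)*14 = -3*14 = -42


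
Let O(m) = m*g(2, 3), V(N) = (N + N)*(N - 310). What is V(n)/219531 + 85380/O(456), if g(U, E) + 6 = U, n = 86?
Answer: -1567819321/33368712 ≈ -46.985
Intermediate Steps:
g(U, E) = -6 + U
V(N) = 2*N*(-310 + N) (V(N) = (2*N)*(-310 + N) = 2*N*(-310 + N))
O(m) = -4*m (O(m) = m*(-6 + 2) = m*(-4) = -4*m)
V(n)/219531 + 85380/O(456) = (2*86*(-310 + 86))/219531 + 85380/((-4*456)) = (2*86*(-224))*(1/219531) + 85380/(-1824) = -38528*1/219531 + 85380*(-1/1824) = -38528/219531 - 7115/152 = -1567819321/33368712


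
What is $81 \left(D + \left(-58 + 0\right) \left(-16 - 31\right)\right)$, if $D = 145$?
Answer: $232551$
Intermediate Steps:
$81 \left(D + \left(-58 + 0\right) \left(-16 - 31\right)\right) = 81 \left(145 + \left(-58 + 0\right) \left(-16 - 31\right)\right) = 81 \left(145 - -2726\right) = 81 \left(145 + 2726\right) = 81 \cdot 2871 = 232551$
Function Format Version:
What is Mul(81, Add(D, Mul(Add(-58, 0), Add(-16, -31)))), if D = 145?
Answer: 232551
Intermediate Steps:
Mul(81, Add(D, Mul(Add(-58, 0), Add(-16, -31)))) = Mul(81, Add(145, Mul(Add(-58, 0), Add(-16, -31)))) = Mul(81, Add(145, Mul(-58, -47))) = Mul(81, Add(145, 2726)) = Mul(81, 2871) = 232551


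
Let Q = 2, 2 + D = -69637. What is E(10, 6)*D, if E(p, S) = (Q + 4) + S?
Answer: -835668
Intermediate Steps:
D = -69639 (D = -2 - 69637 = -69639)
E(p, S) = 6 + S (E(p, S) = (2 + 4) + S = 6 + S)
E(10, 6)*D = (6 + 6)*(-69639) = 12*(-69639) = -835668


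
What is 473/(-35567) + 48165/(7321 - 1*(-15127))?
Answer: 1702466651/798408016 ≈ 2.1323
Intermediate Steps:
473/(-35567) + 48165/(7321 - 1*(-15127)) = 473*(-1/35567) + 48165/(7321 + 15127) = -473/35567 + 48165/22448 = 1702466651/798408016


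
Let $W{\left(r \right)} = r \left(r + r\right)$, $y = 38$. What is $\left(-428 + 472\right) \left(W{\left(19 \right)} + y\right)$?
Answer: $33440$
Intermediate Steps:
$W{\left(r \right)} = 2 r^{2}$ ($W{\left(r \right)} = r 2 r = 2 r^{2}$)
$\left(-428 + 472\right) \left(W{\left(19 \right)} + y\right) = \left(-428 + 472\right) \left(2 \cdot 19^{2} + 38\right) = 44 \left(2 \cdot 361 + 38\right) = 44 \left(722 + 38\right) = 44 \cdot 760 = 33440$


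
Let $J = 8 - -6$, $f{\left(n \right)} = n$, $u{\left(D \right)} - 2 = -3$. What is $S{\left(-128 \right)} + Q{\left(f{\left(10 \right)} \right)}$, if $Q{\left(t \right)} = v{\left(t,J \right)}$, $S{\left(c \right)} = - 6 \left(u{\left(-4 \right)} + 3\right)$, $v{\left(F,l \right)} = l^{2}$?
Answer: $184$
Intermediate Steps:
$u{\left(D \right)} = -1$ ($u{\left(D \right)} = 2 - 3 = -1$)
$J = 14$ ($J = 8 + 6 = 14$)
$S{\left(c \right)} = -12$ ($S{\left(c \right)} = - 6 \left(-1 + 3\right) = \left(-6\right) 2 = -12$)
$Q{\left(t \right)} = 196$ ($Q{\left(t \right)} = 14^{2} = 196$)
$S{\left(-128 \right)} + Q{\left(f{\left(10 \right)} \right)} = -12 + 196 = 184$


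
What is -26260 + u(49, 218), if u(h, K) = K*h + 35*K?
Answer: -7948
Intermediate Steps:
u(h, K) = 35*K + K*h
-26260 + u(49, 218) = -26260 + 218*(35 + 49) = -26260 + 218*84 = -26260 + 18312 = -7948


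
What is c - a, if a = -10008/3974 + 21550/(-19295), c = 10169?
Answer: 78002068183/7667833 ≈ 10173.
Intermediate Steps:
a = -27874406/7667833 (a = -10008*1/3974 + 21550*(-1/19295) = -5004/1987 - 4310/3859 = -27874406/7667833 ≈ -3.6352)
c - a = 10169 - 1*(-27874406/7667833) = 10169 + 27874406/7667833 = 78002068183/7667833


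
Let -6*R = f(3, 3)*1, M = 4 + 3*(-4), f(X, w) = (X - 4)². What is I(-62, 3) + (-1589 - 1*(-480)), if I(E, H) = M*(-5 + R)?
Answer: -3203/3 ≈ -1067.7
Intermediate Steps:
f(X, w) = (-4 + X)²
M = -8 (M = 4 - 12 = -8)
R = -⅙ (R = -(-4 + 3)²/6 = -(-1)²/6 = -1/6 = -⅙*1 = -⅙ ≈ -0.16667)
I(E, H) = 124/3 (I(E, H) = -8*(-5 - ⅙) = -8*(-31/6) = 124/3)
I(-62, 3) + (-1589 - 1*(-480)) = 124/3 + (-1589 - 1*(-480)) = 124/3 + (-1589 + 480) = 124/3 - 1109 = -3203/3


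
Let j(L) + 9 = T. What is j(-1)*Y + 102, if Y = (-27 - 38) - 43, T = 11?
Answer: -114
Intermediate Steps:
Y = -108 (Y = -65 - 43 = -108)
j(L) = 2 (j(L) = -9 + 11 = 2)
j(-1)*Y + 102 = 2*(-108) + 102 = -216 + 102 = -114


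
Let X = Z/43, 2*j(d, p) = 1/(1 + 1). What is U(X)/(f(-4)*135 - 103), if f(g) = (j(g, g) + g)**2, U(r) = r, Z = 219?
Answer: 3504/1235261 ≈ 0.0028366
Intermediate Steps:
j(d, p) = 1/4 (j(d, p) = 1/(2*(1 + 1)) = (1/2)/2 = (1/2)*(1/2) = 1/4)
X = 219/43 ≈ 5.0930
f(g) = (1/4 + g)**2
U(X)/(f(-4)*135 - 103) = 219/(43*(((1 + 4*(-4))**2/16)*135 - 103)) = 219/(43*(((1 - 16)**2/16)*135 - 103)) = 219/(43*(((1/16)*(-15)**2)*135 - 103)) = 219/(43*(((1/16)*225)*135 - 103)) = 219/(43*((225/16)*135 - 103)) = 219/(43*(30375/16 - 103)) = 219/(43*(28727/16)) = (219/43)*(16/28727) = 3504/1235261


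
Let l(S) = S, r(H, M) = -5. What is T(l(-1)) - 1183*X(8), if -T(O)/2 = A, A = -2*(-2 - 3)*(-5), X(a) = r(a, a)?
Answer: 6015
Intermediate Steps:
X(a) = -5
A = -50 (A = -(-10)*(-5) = -2*25 = -50)
T(O) = 100 (T(O) = -2*(-50) = 100)
T(l(-1)) - 1183*X(8) = 100 - 1183*(-5) = 100 + 5915 = 6015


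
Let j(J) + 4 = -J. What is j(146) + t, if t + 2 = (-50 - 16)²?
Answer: 4204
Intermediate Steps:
j(J) = -4 - J
t = 4354 (t = -2 + (-50 - 16)² = -2 + (-66)² = -2 + 4356 = 4354)
j(146) + t = (-4 - 1*146) + 4354 = (-4 - 146) + 4354 = -150 + 4354 = 4204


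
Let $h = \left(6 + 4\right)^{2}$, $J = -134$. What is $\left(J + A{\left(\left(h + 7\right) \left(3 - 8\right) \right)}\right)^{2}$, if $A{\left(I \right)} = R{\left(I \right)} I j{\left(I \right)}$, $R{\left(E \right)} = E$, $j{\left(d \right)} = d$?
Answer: $23448952786599081$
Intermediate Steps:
$h = 100$ ($h = 10^{2} = 100$)
$A{\left(I \right)} = I^{3}$ ($A{\left(I \right)} = I I I = I^{2} I = I^{3}$)
$\left(J + A{\left(\left(h + 7\right) \left(3 - 8\right) \right)}\right)^{2} = \left(-134 + \left(\left(100 + 7\right) \left(3 - 8\right)\right)^{3}\right)^{2} = \left(-134 + \left(107 \left(-5\right)\right)^{3}\right)^{2} = \left(-134 + \left(-535\right)^{3}\right)^{2} = \left(-134 - 153130375\right)^{2} = \left(-153130509\right)^{2} = 23448952786599081$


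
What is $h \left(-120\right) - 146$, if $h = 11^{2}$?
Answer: $-14666$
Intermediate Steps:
$h = 121$
$h \left(-120\right) - 146 = 121 \left(-120\right) - 146 = -14520 - 146 = -14666$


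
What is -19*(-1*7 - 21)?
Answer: 532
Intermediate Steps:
-19*(-1*7 - 21) = -19*(-7 - 21) = -19*(-28) = 532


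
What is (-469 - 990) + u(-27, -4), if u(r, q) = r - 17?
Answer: -1503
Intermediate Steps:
u(r, q) = -17 + r
(-469 - 990) + u(-27, -4) = (-469 - 990) + (-17 - 27) = -1459 - 44 = -1503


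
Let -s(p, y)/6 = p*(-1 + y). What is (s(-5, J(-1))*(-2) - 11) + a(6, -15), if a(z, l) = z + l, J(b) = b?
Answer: 100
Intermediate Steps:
s(p, y) = -6*p*(-1 + y)
a(z, l) = l + z
(s(-5, J(-1))*(-2) - 11) + a(6, -15) = ((6*(-5)*(1 - 1*(-1)))*(-2) - 11) + (-15 + 6) = ((6*(-5)*(1 + 1))*(-2) - 11) - 9 = ((6*(-5)*2)*(-2) - 11) - 9 = (-60*(-2) - 11) - 9 = (120 - 11) - 9 = 109 - 9 = 100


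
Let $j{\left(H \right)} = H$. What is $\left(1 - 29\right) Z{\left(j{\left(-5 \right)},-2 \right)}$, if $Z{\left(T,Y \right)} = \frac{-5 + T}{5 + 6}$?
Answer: $\frac{280}{11} \approx 25.455$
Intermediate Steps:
$Z{\left(T,Y \right)} = - \frac{5}{11} + \frac{T}{11}$ ($Z{\left(T,Y \right)} = \frac{-5 + T}{11} = \left(-5 + T\right) \frac{1}{11} = - \frac{5}{11} + \frac{T}{11}$)
$\left(1 - 29\right) Z{\left(j{\left(-5 \right)},-2 \right)} = \left(1 - 29\right) \left(- \frac{5}{11} + \frac{1}{11} \left(-5\right)\right) = \left(1 - 29\right) \left(- \frac{5}{11} - \frac{5}{11}\right) = \left(-28\right) \left(- \frac{10}{11}\right) = \frac{280}{11}$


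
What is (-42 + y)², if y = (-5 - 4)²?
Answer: 1521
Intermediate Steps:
y = 81 (y = (-9)² = 81)
(-42 + y)² = (-42 + 81)² = 39² = 1521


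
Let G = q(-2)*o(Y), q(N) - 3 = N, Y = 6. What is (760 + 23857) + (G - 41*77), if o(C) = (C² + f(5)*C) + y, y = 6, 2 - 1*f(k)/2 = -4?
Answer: 21574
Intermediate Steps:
f(k) = 12 (f(k) = 4 - 2*(-4) = 4 + 8 = 12)
q(N) = 3 + N
o(C) = 6 + C² + 12*C (o(C) = (C² + 12*C) + 6 = 6 + C² + 12*C)
G = 114 (G = (3 - 2)*(6 + 6² + 12*6) = 1*(6 + 36 + 72) = 1*114 = 114)
(760 + 23857) + (G - 41*77) = (760 + 23857) + (114 - 41*77) = 24617 + (114 - 3157) = 24617 - 3043 = 21574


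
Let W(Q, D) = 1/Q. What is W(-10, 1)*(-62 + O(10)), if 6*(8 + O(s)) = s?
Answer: 41/6 ≈ 6.8333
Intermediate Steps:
O(s) = -8 + s/6
W(-10, 1)*(-62 + O(10)) = (-62 + (-8 + (⅙)*10))/(-10) = -(-62 + (-8 + 5/3))/10 = -(-62 - 19/3)/10 = -⅒*(-205/3) = 41/6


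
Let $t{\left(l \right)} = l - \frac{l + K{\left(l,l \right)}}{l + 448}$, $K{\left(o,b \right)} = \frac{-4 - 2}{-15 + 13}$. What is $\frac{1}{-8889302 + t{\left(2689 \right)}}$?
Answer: $- \frac{3137}{27877307673} \approx -1.1253 \cdot 10^{-7}$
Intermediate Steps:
$K{\left(o,b \right)} = 3$ ($K{\left(o,b \right)} = - \frac{6}{-2} = \left(-6\right) \left(- \frac{1}{2}\right) = 3$)
$t{\left(l \right)} = l - \frac{3 + l}{448 + l}$ ($t{\left(l \right)} = l - \frac{l + 3}{l + 448} = l - \frac{3 + l}{448 + l}$)
$\frac{1}{-8889302 + t{\left(2689 \right)}} = \frac{1}{-8889302 + \frac{-3 + 2689^{2} + 447 \cdot 2689}{448 + 2689}} = \frac{1}{-8889302 + \frac{-3 + 7230721 + 1201983}{3137}} = \frac{1}{-8889302 + \frac{1}{3137} \cdot 8432701} = \frac{1}{-8889302 + \frac{8432701}{3137}} = \frac{1}{- \frac{27877307673}{3137}} = - \frac{3137}{27877307673}$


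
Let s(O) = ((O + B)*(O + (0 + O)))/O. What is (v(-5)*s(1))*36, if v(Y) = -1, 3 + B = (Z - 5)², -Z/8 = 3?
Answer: -60408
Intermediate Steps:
Z = -24 (Z = -8*3 = -24)
B = 838 (B = -3 + (-24 - 5)² = -3 + (-29)² = -3 + 841 = 838)
s(O) = 1676 + 2*O (s(O) = ((O + 838)*(O + (0 + O)))/O = ((838 + O)*(O + O))/O = ((838 + O)*(2*O))/O = (2*O*(838 + O))/O = 1676 + 2*O)
(v(-5)*s(1))*36 = -(1676 + 2*1)*36 = -(1676 + 2)*36 = -1*1678*36 = -1678*36 = -60408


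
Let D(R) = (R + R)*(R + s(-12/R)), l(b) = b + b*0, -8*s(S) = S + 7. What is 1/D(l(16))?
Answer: 1/487 ≈ 0.0020534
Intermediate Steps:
s(S) = -7/8 - S/8 (s(S) = -(S + 7)/8 = -(7 + S)/8 = -7/8 - S/8)
l(b) = b (l(b) = b + 0 = b)
D(R) = 2*R*(-7/8 + R + 3/(2*R)) (D(R) = (R + R)*(R + (-7/8 - (-3)/(2*R))) = (2*R)*(R + (-7/8 + 3/(2*R))) = (2*R)*(-7/8 + R + 3/(2*R)) = 2*R*(-7/8 + R + 3/(2*R)))
1/D(l(16)) = 1/(3 + (¼)*16*(-7 + 8*16)) = 1/(3 + (¼)*16*(-7 + 128)) = 1/(3 + (¼)*16*121) = 1/(3 + 484) = 1/487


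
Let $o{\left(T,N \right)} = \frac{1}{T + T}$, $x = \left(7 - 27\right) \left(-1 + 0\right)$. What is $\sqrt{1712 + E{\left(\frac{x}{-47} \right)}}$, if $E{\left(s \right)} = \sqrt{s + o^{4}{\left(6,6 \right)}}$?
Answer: $\frac{\sqrt{544580352 + 47 i \sqrt{19489631}}}{564} \approx 41.376 + 0.0078824 i$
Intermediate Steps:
$x = 20$ ($x = \left(-20\right) \left(-1\right) = 20$)
$o{\left(T,N \right)} = \frac{1}{2 T}$
$E{\left(s \right)} = \sqrt{\frac{1}{20736} + s}$ ($E{\left(s \right)} = \sqrt{s + \left(\frac{1}{2 \cdot 6}\right)^{4}} = \sqrt{s + \left(\frac{1}{2} \cdot \frac{1}{6}\right)^{4}} = \sqrt{s + \left(\frac{1}{12}\right)^{4}} = \sqrt{s + \frac{1}{20736}} = \sqrt{\frac{1}{20736} + s}$)
$\sqrt{1712 + E{\left(\frac{x}{-47} \right)}} = \sqrt{1712 + \frac{\sqrt{1 + 20736 \frac{20}{-47}}}{144}} = \sqrt{1712 + \frac{\sqrt{1 + 20736 \cdot 20 \left(- \frac{1}{47}\right)}}{144}} = \sqrt{1712 + \frac{\sqrt{1 + 20736 \left(- \frac{20}{47}\right)}}{144}} = \sqrt{1712 + \frac{\sqrt{1 - \frac{414720}{47}}}{144}} = \sqrt{1712 + \frac{\sqrt{- \frac{414673}{47}}}{144}} = \sqrt{1712 + \frac{\frac{1}{47} i \sqrt{19489631}}{144}} = \sqrt{1712 + \frac{i \sqrt{19489631}}{6768}}$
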